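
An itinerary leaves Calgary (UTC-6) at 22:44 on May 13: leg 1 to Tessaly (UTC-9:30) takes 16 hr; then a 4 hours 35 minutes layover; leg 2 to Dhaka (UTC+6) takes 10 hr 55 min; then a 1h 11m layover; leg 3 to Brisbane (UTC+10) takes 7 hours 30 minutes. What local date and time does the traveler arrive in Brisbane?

06:55 on May 16

Convert departure to UTC: 22:44 + 6:00 = 04:44 UTC on May 14.
Add 16 hours leg 1 → 20:44 UTC.
Add 4 hours and 35 minutes layover in Tessaly → 01:19 UTC (May 15).
Add 10 hours 55 minutes leg 2 → 12:14 UTC.
Add 1 hour 11 minutes layover in Dhaka → 13:25 UTC.
Add 7 hours and 30 minutes leg 3 → 20:55 UTC.
Brisbane is UTC+10:00, so local arrival = 20:55 + 10:00 = 06:55 on May 16.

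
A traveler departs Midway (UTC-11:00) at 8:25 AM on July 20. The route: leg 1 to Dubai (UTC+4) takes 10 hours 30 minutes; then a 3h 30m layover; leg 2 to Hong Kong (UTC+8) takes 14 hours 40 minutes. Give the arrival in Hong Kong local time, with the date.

Convert departure to UTC: 8:25 AM + 11:00 = 7:25 PM UTC on Jul 20.
Add 10 hours and 30 minutes leg 1 → 5:55 AM UTC (Jul 21).
Add 3 hours and 30 minutes layover in Dubai → 9:25 AM UTC.
Add 14 hours 40 minutes leg 2 → 12:05 AM UTC (Jul 22).
Hong Kong is UTC+8:00, so local arrival = 12:05 AM + 8:00 = 8:05 AM on Jul 22.

8:05 AM on July 22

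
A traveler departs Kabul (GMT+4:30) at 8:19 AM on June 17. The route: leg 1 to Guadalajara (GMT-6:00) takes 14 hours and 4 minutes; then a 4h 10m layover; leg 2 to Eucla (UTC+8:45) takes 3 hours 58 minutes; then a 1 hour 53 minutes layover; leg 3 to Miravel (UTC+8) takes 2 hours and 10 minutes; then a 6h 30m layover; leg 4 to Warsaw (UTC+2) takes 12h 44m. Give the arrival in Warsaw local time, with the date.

Convert departure to UTC: 8:19 AM − 4:30 = 3:49 AM UTC on Jun 17.
Add 14 hours and 4 minutes leg 1 → 5:53 PM UTC.
Add 4 hours 10 minutes layover in Guadalajara → 10:03 PM UTC.
Add 3 hours 58 minutes leg 2 → 2:01 AM UTC (Jun 18).
Add 1 hour and 53 minutes layover in Eucla → 3:54 AM UTC.
Add 2 hours and 10 minutes leg 3 → 6:04 AM UTC.
Add 6 hours and 30 minutes layover in Miravel → 12:34 PM UTC.
Add 12 hours and 44 minutes leg 4 → 1:18 AM UTC (Jun 19).
Warsaw is UTC+2:00, so local arrival = 1:18 AM + 2:00 = 3:18 AM on Jun 19.

3:18 AM on June 19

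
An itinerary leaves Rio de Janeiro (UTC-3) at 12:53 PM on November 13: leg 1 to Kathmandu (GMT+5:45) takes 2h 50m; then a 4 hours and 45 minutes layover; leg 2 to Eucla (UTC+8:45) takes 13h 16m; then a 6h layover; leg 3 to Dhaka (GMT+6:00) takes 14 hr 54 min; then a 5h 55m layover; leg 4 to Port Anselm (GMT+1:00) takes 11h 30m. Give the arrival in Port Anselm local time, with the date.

Convert departure to UTC: 12:53 PM + 3:00 = 3:53 PM UTC on Nov 13.
Add 2 hours 50 minutes leg 1 → 6:43 PM UTC.
Add 4 hours and 45 minutes layover in Kathmandu → 11:28 PM UTC.
Add 13 hours and 16 minutes leg 2 → 12:44 PM UTC (Nov 14).
Add 6 hours layover in Eucla → 6:44 PM UTC.
Add 14 hours and 54 minutes leg 3 → 9:38 AM UTC (Nov 15).
Add 5 hours and 55 minutes layover in Dhaka → 3:33 PM UTC.
Add 11 hours and 30 minutes leg 4 → 3:03 AM UTC (Nov 16).
Port Anselm is UTC+1:00, so local arrival = 3:03 AM + 1:00 = 4:03 AM on Nov 16.

4:03 AM on November 16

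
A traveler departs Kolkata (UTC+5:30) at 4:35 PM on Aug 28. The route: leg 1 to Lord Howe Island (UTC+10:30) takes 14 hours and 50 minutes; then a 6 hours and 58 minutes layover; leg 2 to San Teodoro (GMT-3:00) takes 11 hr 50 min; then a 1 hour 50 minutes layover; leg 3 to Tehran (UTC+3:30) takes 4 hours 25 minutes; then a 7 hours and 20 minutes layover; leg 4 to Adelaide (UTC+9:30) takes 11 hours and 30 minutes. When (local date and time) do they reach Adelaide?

Convert departure to UTC: 4:35 PM − 5:30 = 11:05 AM UTC on Aug 28.
Add 14 hours 50 minutes leg 1 → 1:55 AM UTC (Aug 29).
Add 6 hours 58 minutes layover in Lord Howe Island → 8:53 AM UTC.
Add 11 hours and 50 minutes leg 2 → 8:43 PM UTC.
Add 1 hour and 50 minutes layover in San Teodoro → 10:33 PM UTC.
Add 4 hours and 25 minutes leg 3 → 2:58 AM UTC (Aug 30).
Add 7 hours and 20 minutes layover in Tehran → 10:18 AM UTC.
Add 11 hours 30 minutes leg 4 → 9:48 PM UTC.
Adelaide is UTC+9:30, so local arrival = 9:48 PM + 9:30 = 7:18 AM on Aug 31.

7:18 AM on August 31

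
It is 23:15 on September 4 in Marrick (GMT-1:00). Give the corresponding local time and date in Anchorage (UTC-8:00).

16:15 on September 4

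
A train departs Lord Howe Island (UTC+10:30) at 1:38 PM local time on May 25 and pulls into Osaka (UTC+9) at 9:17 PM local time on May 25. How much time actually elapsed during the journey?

Departure in UTC: 1:38 PM − 10:30 = 3:08 AM on May 25.
Arrival in UTC: 9:17 PM − 9:00 = 12:17 PM on May 25.
Elapsed = 12:17 PM − 3:08 AM = 9 hours 9 minutes.

9 hours 9 minutes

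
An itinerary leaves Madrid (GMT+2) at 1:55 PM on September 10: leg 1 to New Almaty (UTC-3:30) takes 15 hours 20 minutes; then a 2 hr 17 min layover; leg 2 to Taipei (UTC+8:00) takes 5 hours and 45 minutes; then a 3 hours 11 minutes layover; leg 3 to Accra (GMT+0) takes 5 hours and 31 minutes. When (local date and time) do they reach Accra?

7:59 PM on September 11

Convert departure to UTC: 1:55 PM − 2:00 = 11:55 AM UTC on Sep 10.
Add 15 hours and 20 minutes leg 1 → 3:15 AM UTC (Sep 11).
Add 2 hours 17 minutes layover in New Almaty → 5:32 AM UTC.
Add 5 hours 45 minutes leg 2 → 11:17 AM UTC.
Add 3 hours and 11 minutes layover in Taipei → 2:28 PM UTC.
Add 5 hours 31 minutes leg 3 → 7:59 PM UTC.
Accra is UTC+0, so local arrival is the same: 7:59 PM on Sep 11.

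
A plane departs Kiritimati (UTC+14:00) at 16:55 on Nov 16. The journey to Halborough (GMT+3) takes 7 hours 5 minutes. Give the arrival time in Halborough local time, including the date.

13:00 on Nov 16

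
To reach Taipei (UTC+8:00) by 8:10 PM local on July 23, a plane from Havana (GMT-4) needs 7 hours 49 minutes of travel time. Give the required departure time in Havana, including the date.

12:21 AM on July 23

Target arrival in UTC: 8:10 PM − 8:00 = 12:10 PM on Jul 23.
Subtract 7 hours 49 minutes → departure 4:21 AM UTC on Jul 23.
Havana is UTC−4:00: 4:21 AM − 4:00 = 12:21 AM on Jul 23.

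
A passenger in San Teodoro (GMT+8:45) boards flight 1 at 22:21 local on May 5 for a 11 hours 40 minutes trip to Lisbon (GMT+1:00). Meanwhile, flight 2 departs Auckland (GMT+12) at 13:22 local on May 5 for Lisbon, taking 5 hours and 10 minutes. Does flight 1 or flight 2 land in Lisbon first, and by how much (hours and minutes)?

Flight 1 in UTC: 22:21 − 8:45 = 13:36 on May 5.
+11 hours 40 minutes → arrive 01:16 UTC on May 6.
Flight 2 in UTC: 13:22 − 12:00 = 01:22 on May 5.
+5 hours 10 minutes → arrive 06:32 UTC on May 5.
Flight 2 lands earlier by 18 hours 44 minutes.

the second, by 18 hours 44 minutes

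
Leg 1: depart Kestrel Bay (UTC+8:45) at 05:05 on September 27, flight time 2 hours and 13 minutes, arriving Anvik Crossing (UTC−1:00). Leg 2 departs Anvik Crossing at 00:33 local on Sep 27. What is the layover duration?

3 hours

Convert departure to UTC: 05:05 − 8:45 = 20:20 UTC on Sep 26.
Add 2 hours and 13 minutes flight time → 22:33 UTC.
Anvik Crossing is UTC−1:00, so local arrival = 22:33 − 1:00 = 21:33 on Sep 26.
Layover = 00:33 − 21:33 (+1 day) = 3 hours.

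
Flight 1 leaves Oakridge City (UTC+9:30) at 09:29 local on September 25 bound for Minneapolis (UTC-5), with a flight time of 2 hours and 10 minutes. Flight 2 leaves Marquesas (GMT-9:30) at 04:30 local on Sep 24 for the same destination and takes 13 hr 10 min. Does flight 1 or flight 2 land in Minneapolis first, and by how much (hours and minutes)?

Flight 1 in UTC: 09:29 − 9:30 = 23:59 on Sep 24.
+2 hours 10 minutes → arrive 02:09 UTC on Sep 25.
Flight 2 in UTC: 04:30 + 9:30 = 14:00 on Sep 24.
+13 hours and 10 minutes → arrive 03:10 UTC on Sep 25.
Flight 1 lands earlier by 1 hour 1 minute.

the first, by 1 hour 1 minute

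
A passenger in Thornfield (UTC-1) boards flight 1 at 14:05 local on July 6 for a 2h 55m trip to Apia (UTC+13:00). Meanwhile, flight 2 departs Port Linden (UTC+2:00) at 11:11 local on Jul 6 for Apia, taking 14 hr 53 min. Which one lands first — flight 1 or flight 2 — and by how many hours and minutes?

Flight 1 in UTC: 14:05 + 1:00 = 15:05 on Jul 6.
+2 hours 55 minutes → arrive 18:00 UTC on Jul 6.
Flight 2 in UTC: 11:11 − 2:00 = 09:11 on Jul 6.
+14 hours and 53 minutes → arrive 00:04 UTC on Jul 7.
Flight 1 lands earlier by 6 hours 4 minutes.

the first, by 6 hours 4 minutes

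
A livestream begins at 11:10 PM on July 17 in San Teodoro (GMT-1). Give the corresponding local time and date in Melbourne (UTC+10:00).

10:10 AM on July 18

In UTC: 11:10 PM + 1:00 = 12:10 AM on Jul 18.
Melbourne is UTC+10:00: 12:10 AM + 10:00 = 10:10 AM on Jul 18.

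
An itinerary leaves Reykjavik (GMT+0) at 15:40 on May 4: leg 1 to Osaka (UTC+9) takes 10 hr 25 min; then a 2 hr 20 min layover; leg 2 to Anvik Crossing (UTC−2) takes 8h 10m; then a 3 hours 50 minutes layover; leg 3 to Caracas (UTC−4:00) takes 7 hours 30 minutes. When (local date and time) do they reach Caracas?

19:55 on May 5

Reykjavik is at UTC+0, so departure is already 15:40 UTC on May 4.
Add 10 hours 25 minutes leg 1 → 02:05 UTC (May 5).
Add 2 hours and 20 minutes layover in Osaka → 04:25 UTC.
Add 8 hours and 10 minutes leg 2 → 12:35 UTC.
Add 3 hours and 50 minutes layover in Anvik Crossing → 16:25 UTC.
Add 7 hours 30 minutes leg 3 → 23:55 UTC.
Caracas is UTC−4:00, so local arrival = 23:55 − 4:00 = 19:55 on May 5.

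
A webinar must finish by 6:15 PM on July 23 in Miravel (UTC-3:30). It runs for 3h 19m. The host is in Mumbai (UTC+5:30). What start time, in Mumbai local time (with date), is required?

11:56 PM on Jul 23

Target end time in UTC: 6:15 PM + 3:30 = 9:45 PM on Jul 23.
Subtract 3 hours 19 minutes → start 6:26 PM UTC on Jul 23.
Mumbai is UTC+5:30: 6:26 PM + 5:30 = 11:56 PM on Jul 23.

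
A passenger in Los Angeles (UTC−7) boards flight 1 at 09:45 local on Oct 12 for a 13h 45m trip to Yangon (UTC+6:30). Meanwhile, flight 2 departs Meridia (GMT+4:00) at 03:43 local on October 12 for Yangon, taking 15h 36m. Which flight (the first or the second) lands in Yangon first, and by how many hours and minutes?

Flight 1 in UTC: 09:45 + 7:00 = 16:45 on Oct 12.
+13 hours 45 minutes → arrive 06:30 UTC on Oct 13.
Flight 2 in UTC: 03:43 − 4:00 = 23:43 on Oct 11.
+15 hours 36 minutes → arrive 15:19 UTC on Oct 12.
Flight 2 lands earlier by 15 hours 11 minutes.

the second, by 15 hours 11 minutes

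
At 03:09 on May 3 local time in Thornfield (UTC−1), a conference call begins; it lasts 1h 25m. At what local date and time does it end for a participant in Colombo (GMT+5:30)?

Colombo is 6:30 ahead of Thornfield.
After 1 hour and 25 minutes it is 04:34 in Thornfield.
Shift by the zone difference: 04:34 + 6:30 = 11:04 on May 3 in Colombo.

11:04 on May 3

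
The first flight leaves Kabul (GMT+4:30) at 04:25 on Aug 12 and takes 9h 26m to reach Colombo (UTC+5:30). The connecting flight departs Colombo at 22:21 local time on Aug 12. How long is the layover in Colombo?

Convert departure to UTC: 04:25 − 4:30 = 23:55 UTC on Aug 11.
Add 9 hours and 26 minutes flight time → 09:21 UTC (Aug 12).
Colombo is UTC+5:30, so local arrival = 09:21 + 5:30 = 14:51 on Aug 12.
Layover = 22:21 − 14:51 = 7 hours 30 minutes.

7 hours 30 minutes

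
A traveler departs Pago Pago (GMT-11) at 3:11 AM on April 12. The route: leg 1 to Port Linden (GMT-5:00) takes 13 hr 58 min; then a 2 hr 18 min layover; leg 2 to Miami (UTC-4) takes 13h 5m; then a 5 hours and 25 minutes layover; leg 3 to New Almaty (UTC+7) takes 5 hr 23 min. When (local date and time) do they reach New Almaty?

Convert departure to UTC: 3:11 AM + 11:00 = 2:11 PM UTC on Apr 12.
Add 13 hours 58 minutes leg 1 → 4:09 AM UTC (Apr 13).
Add 2 hours 18 minutes layover in Port Linden → 6:27 AM UTC.
Add 13 hours 5 minutes leg 2 → 7:32 PM UTC.
Add 5 hours and 25 minutes layover in Miami → 12:57 AM UTC (Apr 14).
Add 5 hours 23 minutes leg 3 → 6:20 AM UTC.
New Almaty is UTC+7:00, so local arrival = 6:20 AM + 7:00 = 1:20 PM on Apr 14.

1:20 PM on April 14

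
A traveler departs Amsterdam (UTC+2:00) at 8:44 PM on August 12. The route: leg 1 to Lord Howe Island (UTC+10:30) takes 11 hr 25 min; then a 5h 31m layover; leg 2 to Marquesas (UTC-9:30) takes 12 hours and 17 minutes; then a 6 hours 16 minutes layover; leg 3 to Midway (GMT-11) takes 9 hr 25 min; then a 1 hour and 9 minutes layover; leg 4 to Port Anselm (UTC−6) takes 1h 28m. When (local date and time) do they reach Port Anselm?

Convert departure to UTC: 8:44 PM − 2:00 = 6:44 PM UTC on Aug 12.
Add 11 hours and 25 minutes leg 1 → 6:09 AM UTC (Aug 13).
Add 5 hours 31 minutes layover in Lord Howe Island → 11:40 AM UTC.
Add 12 hours 17 minutes leg 2 → 11:57 PM UTC.
Add 6 hours and 16 minutes layover in Marquesas → 6:13 AM UTC (Aug 14).
Add 9 hours 25 minutes leg 3 → 3:38 PM UTC.
Add 1 hour 9 minutes layover in Midway → 4:47 PM UTC.
Add 1 hour 28 minutes leg 4 → 6:15 PM UTC.
Port Anselm is UTC−6:00, so local arrival = 6:15 PM − 6:00 = 12:15 PM on Aug 14.

12:15 PM on August 14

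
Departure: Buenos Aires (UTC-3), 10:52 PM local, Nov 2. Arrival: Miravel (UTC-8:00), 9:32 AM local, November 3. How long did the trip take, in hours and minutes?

15 hours 40 minutes

Departure in UTC: 10:52 PM + 3:00 = 1:52 AM on Nov 3.
Arrival in UTC: 9:32 AM + 8:00 = 5:32 PM on Nov 3.
Elapsed = 5:32 PM − 1:52 AM = 15 hours 40 minutes.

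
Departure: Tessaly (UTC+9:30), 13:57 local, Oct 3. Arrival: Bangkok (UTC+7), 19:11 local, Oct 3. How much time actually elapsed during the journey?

Bangkok is 2:30 behind Tessaly.
Clock-face elapsed time (ignoring zones) is 5 hours 14 minutes.
Actual elapsed = 5 hours 14 minutes + 2:30 = 7 hours 44 minutes.

7 hours 44 minutes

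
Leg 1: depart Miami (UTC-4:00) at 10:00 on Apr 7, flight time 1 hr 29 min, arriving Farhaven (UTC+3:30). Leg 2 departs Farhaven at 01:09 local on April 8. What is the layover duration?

6 hours 10 minutes

Convert departure to UTC: 10:00 + 4:00 = 14:00 UTC on Apr 7.
Add 1 hour and 29 minutes flight time → 15:29 UTC.
Farhaven is UTC+3:30, so local arrival = 15:29 + 3:30 = 18:59 on Apr 7.
Layover = 01:09 − 18:59 (+1 day) = 6 hours 10 minutes.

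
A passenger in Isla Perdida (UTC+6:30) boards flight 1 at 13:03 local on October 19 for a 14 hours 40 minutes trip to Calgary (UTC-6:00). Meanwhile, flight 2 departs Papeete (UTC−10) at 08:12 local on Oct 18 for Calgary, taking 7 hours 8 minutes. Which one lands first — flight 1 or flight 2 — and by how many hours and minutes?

Flight 1 in UTC: 13:03 − 6:30 = 06:33 on Oct 19.
+14 hours and 40 minutes → arrive 21:13 UTC on Oct 19.
Flight 2 in UTC: 08:12 + 10:00 = 18:12 on Oct 18.
+7 hours 8 minutes → arrive 01:20 UTC on Oct 19.
Flight 2 lands earlier by 19 hours 53 minutes.

the second, by 19 hours 53 minutes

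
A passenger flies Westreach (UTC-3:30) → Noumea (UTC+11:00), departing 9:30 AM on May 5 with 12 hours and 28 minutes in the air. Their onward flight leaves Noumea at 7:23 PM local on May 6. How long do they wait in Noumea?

6 hours 55 minutes

Convert departure to UTC: 9:30 AM + 3:30 = 1:00 PM UTC on May 5.
Add 12 hours and 28 minutes flight time → 1:28 AM UTC (May 6).
Noumea is UTC+11:00, so local arrival = 1:28 AM + 11:00 = 12:28 PM on May 6.
Layover = 7:23 PM − 12:28 PM = 6 hours 55 minutes.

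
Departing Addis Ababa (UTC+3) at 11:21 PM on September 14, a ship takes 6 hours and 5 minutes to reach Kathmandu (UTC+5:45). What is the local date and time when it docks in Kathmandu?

8:11 AM on Sep 15

Convert departure to UTC: 11:21 PM − 3:00 = 8:21 PM UTC on Sep 14.
Add 6 hours and 5 minutes travel time → 2:26 AM UTC (Sep 15).
Kathmandu is UTC+5:45, so local arrival = 2:26 AM + 5:45 = 8:11 AM on Sep 15.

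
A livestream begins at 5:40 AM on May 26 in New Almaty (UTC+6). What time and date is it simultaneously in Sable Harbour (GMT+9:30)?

9:10 AM on May 26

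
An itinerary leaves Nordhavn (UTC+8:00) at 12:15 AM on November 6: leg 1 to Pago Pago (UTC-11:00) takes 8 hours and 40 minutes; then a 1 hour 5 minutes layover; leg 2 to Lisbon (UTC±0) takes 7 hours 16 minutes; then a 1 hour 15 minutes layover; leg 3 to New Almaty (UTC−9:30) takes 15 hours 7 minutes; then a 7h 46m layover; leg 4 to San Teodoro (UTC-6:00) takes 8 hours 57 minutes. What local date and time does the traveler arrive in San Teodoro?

12:21 PM on Nov 7

Convert departure to UTC: 12:15 AM − 8:00 = 4:15 PM UTC on Nov 5.
Add 8 hours and 40 minutes leg 1 → 12:55 AM UTC (Nov 6).
Add 1 hour and 5 minutes layover in Pago Pago → 2:00 AM UTC.
Add 7 hours and 16 minutes leg 2 → 9:16 AM UTC.
Add 1 hour 15 minutes layover in Lisbon → 10:31 AM UTC.
Add 15 hours and 7 minutes leg 3 → 1:38 AM UTC (Nov 7).
Add 7 hours 46 minutes layover in New Almaty → 9:24 AM UTC.
Add 8 hours 57 minutes leg 4 → 6:21 PM UTC.
San Teodoro is UTC−6:00, so local arrival = 6:21 PM − 6:00 = 12:21 PM on Nov 7.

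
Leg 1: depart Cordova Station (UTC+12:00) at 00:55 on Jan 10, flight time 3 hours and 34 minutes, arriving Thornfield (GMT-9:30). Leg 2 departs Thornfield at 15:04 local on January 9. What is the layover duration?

8 hours 5 minutes

Convert departure to UTC: 00:55 − 12:00 = 12:55 UTC on Jan 9.
Add 3 hours 34 minutes flight time → 16:29 UTC.
Thornfield is UTC−9:30, so local arrival = 16:29 − 9:30 = 06:59 on Jan 9.
Layover = 15:04 − 06:59 = 8 hours 5 minutes.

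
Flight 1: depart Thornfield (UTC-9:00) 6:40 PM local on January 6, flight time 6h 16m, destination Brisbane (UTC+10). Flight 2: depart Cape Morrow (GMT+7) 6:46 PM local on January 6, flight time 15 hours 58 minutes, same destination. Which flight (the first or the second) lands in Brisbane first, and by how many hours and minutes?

the second, by 6 hours 12 minutes

Flight 1 in UTC: 6:40 PM + 9:00 = 3:40 AM on Jan 7.
+6 hours and 16 minutes → arrive 9:56 AM UTC on Jan 7.
Flight 2 in UTC: 6:46 PM − 7:00 = 11:46 AM on Jan 6.
+15 hours 58 minutes → arrive 3:44 AM UTC on Jan 7.
Flight 2 lands earlier by 6 hours 12 minutes.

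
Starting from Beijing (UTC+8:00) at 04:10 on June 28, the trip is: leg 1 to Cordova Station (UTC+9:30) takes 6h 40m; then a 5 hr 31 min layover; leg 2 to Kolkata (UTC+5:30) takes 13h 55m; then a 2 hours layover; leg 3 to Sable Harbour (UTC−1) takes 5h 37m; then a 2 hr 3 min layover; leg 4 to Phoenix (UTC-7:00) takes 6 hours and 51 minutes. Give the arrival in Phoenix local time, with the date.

07:47 on June 29

Convert departure to UTC: 04:10 − 8:00 = 20:10 UTC on Jun 27.
Add 6 hours 40 minutes leg 1 → 02:50 UTC (Jun 28).
Add 5 hours and 31 minutes layover in Cordova Station → 08:21 UTC.
Add 13 hours 55 minutes leg 2 → 22:16 UTC.
Add 2 hours layover in Kolkata → 00:16 UTC (Jun 29).
Add 5 hours 37 minutes leg 3 → 05:53 UTC.
Add 2 hours and 3 minutes layover in Sable Harbour → 07:56 UTC.
Add 6 hours 51 minutes leg 4 → 14:47 UTC.
Phoenix is UTC−7:00, so local arrival = 14:47 − 7:00 = 07:47 on Jun 29.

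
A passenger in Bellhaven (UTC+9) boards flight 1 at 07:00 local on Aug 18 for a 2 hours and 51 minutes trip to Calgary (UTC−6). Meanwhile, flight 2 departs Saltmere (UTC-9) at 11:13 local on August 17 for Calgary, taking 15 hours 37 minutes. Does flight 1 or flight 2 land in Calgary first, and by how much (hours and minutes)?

Flight 1 in UTC: 07:00 − 9:00 = 22:00 on Aug 17.
+2 hours 51 minutes → arrive 00:51 UTC on Aug 18.
Flight 2 in UTC: 11:13 + 9:00 = 20:13 on Aug 17.
+15 hours and 37 minutes → arrive 11:50 UTC on Aug 18.
Flight 1 lands earlier by 10 hours 59 minutes.

the first, by 10 hours 59 minutes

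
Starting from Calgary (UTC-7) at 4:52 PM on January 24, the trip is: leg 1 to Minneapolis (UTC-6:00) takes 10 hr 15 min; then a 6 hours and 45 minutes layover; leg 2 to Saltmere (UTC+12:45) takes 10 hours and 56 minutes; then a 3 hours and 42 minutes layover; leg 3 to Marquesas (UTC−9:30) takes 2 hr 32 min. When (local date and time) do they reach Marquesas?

Convert departure to UTC: 4:52 PM + 7:00 = 11:52 PM UTC on Jan 24.
Add 10 hours 15 minutes leg 1 → 10:07 AM UTC (Jan 25).
Add 6 hours and 45 minutes layover in Minneapolis → 4:52 PM UTC.
Add 10 hours 56 minutes leg 2 → 3:48 AM UTC (Jan 26).
Add 3 hours 42 minutes layover in Saltmere → 7:30 AM UTC.
Add 2 hours 32 minutes leg 3 → 10:02 AM UTC.
Marquesas is UTC−9:30, so local arrival = 10:02 AM − 9:30 = 12:32 AM on Jan 26.

12:32 AM on January 26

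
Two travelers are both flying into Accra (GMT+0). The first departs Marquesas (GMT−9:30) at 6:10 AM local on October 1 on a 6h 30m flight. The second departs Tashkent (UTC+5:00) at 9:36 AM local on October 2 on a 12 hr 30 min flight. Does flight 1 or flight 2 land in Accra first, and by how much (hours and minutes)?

the first, by 18 hours 56 minutes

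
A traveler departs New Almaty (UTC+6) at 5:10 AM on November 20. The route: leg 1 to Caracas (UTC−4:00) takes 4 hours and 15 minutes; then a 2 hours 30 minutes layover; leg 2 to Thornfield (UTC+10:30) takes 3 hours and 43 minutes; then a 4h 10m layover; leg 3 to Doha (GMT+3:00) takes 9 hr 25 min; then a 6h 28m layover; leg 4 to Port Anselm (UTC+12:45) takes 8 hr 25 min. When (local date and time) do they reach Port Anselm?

2:51 AM on Nov 22

Convert departure to UTC: 5:10 AM − 6:00 = 11:10 PM UTC on Nov 19.
Add 4 hours 15 minutes leg 1 → 3:25 AM UTC (Nov 20).
Add 2 hours 30 minutes layover in Caracas → 5:55 AM UTC.
Add 3 hours 43 minutes leg 2 → 9:38 AM UTC.
Add 4 hours and 10 minutes layover in Thornfield → 1:48 PM UTC.
Add 9 hours 25 minutes leg 3 → 11:13 PM UTC.
Add 6 hours 28 minutes layover in Doha → 5:41 AM UTC (Nov 21).
Add 8 hours 25 minutes leg 4 → 2:06 PM UTC.
Port Anselm is UTC+12:45, so local arrival = 2:06 PM + 12:45 = 2:51 AM on Nov 22.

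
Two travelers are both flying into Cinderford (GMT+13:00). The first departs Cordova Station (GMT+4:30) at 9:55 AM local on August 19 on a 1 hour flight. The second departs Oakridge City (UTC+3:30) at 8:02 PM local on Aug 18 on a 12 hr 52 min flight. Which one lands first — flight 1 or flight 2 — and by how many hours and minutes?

the second, by 1 hour 1 minute

Flight 1 in UTC: 9:55 AM − 4:30 = 5:25 AM on Aug 19.
+1 hour → arrive 6:25 AM UTC on Aug 19.
Flight 2 in UTC: 8:02 PM − 3:30 = 4:32 PM on Aug 18.
+12 hours 52 minutes → arrive 5:24 AM UTC on Aug 19.
Flight 2 lands earlier by 1 hour 1 minute.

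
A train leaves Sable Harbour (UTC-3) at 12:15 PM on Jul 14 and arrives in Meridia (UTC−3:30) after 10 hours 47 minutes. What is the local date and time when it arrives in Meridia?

Meridia is 0:30 behind Sable Harbour.
After 10 hours and 47 minutes it is 11:02 PM in Sable Harbour.
Shift by the zone difference: 11:02 PM − 0:30 = 10:32 PM on Jul 14 in Meridia.

10:32 PM on July 14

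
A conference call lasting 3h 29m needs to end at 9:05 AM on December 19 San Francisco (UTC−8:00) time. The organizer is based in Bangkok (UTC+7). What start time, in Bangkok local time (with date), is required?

8:36 PM on December 19

Target end time in UTC: 9:05 AM + 8:00 = 5:05 PM on Dec 19.
Subtract 3 hours 29 minutes → start 1:36 PM UTC on Dec 19.
Bangkok is UTC+7:00: 1:36 PM + 7:00 = 8:36 PM on Dec 19.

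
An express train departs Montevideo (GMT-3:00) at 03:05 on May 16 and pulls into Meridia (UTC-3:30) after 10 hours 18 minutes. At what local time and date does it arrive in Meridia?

12:53 on May 16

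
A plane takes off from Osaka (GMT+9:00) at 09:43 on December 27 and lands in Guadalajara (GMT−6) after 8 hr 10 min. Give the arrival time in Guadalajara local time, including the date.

Convert departure to UTC: 09:43 − 9:00 = 00:43 UTC on Dec 27.
Add 8 hours and 10 minutes travel time → 08:53 UTC.
Guadalajara is UTC−6:00, so local arrival = 08:53 − 6:00 = 02:53 on Dec 27.

02:53 on December 27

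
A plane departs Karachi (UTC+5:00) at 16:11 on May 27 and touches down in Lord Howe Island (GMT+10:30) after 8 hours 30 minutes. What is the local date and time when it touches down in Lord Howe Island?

Lord Howe Island is 5:30 ahead of Karachi.
After 8 hours 30 minutes it is 00:41 (May 28) in Karachi.
Shift by the zone difference: 00:41 + 5:30 = 06:11 on May 28 in Lord Howe Island.

06:11 on May 28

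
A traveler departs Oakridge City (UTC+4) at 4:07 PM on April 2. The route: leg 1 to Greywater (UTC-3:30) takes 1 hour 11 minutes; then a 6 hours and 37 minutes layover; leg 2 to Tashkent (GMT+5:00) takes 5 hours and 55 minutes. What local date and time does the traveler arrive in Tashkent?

Convert departure to UTC: 4:07 PM − 4:00 = 12:07 PM UTC on Apr 2.
Add 1 hour 11 minutes leg 1 → 1:18 PM UTC.
Add 6 hours and 37 minutes layover in Greywater → 7:55 PM UTC.
Add 5 hours 55 minutes leg 2 → 1:50 AM UTC (Apr 3).
Tashkent is UTC+5:00, so local arrival = 1:50 AM + 5:00 = 6:50 AM on Apr 3.

6:50 AM on April 3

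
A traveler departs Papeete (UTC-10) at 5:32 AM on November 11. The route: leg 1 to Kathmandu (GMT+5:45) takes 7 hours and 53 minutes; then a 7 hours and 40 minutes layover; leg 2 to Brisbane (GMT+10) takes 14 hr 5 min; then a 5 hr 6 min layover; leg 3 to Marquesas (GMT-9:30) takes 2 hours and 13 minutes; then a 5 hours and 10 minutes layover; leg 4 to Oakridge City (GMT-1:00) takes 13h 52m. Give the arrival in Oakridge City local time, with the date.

Convert departure to UTC: 5:32 AM + 10:00 = 3:32 PM UTC on Nov 11.
Add 7 hours 53 minutes leg 1 → 11:25 PM UTC.
Add 7 hours 40 minutes layover in Kathmandu → 7:05 AM UTC (Nov 12).
Add 14 hours and 5 minutes leg 2 → 9:10 PM UTC.
Add 5 hours 6 minutes layover in Brisbane → 2:16 AM UTC (Nov 13).
Add 2 hours and 13 minutes leg 3 → 4:29 AM UTC.
Add 5 hours and 10 minutes layover in Marquesas → 9:39 AM UTC.
Add 13 hours 52 minutes leg 4 → 11:31 PM UTC.
Oakridge City is UTC−1:00, so local arrival = 11:31 PM − 1:00 = 10:31 PM on Nov 13.

10:31 PM on November 13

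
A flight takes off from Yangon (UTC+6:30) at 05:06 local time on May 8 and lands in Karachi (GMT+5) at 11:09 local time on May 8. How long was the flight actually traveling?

7 hours 33 minutes

Departure in UTC: 05:06 − 6:30 = 22:36 on May 7.
Arrival in UTC: 11:09 − 5:00 = 06:09 on May 8.
Elapsed = 06:09 − 22:36 (+1 day) = 7 hours 33 minutes.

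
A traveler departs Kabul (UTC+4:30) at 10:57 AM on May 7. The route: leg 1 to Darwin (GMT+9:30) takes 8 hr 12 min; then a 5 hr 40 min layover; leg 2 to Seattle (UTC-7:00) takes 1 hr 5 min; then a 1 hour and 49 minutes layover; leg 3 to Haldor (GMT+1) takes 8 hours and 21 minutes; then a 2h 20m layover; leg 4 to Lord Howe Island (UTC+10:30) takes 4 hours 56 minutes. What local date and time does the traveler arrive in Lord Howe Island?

1:20 AM on May 9

Convert departure to UTC: 10:57 AM − 4:30 = 6:27 AM UTC on May 7.
Add 8 hours 12 minutes leg 1 → 2:39 PM UTC.
Add 5 hours 40 minutes layover in Darwin → 8:19 PM UTC.
Add 1 hour 5 minutes leg 2 → 9:24 PM UTC.
Add 1 hour 49 minutes layover in Seattle → 11:13 PM UTC.
Add 8 hours and 21 minutes leg 3 → 7:34 AM UTC (May 8).
Add 2 hours 20 minutes layover in Haldor → 9:54 AM UTC.
Add 4 hours 56 minutes leg 4 → 2:50 PM UTC.
Lord Howe Island is UTC+10:30, so local arrival = 2:50 PM + 10:30 = 1:20 AM on May 9.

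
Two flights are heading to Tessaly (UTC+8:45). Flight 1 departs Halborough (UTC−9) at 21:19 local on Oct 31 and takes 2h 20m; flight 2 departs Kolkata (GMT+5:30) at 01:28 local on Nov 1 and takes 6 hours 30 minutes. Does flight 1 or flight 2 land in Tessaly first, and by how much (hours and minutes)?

Flight 1 in UTC: 21:19 + 9:00 = 06:19 on Nov 1.
+2 hours 20 minutes → arrive 08:39 UTC on Nov 1.
Flight 2 in UTC: 01:28 − 5:30 = 19:58 on Oct 31.
+6 hours 30 minutes → arrive 02:28 UTC on Nov 1.
Flight 2 lands earlier by 6 hours 11 minutes.

the second, by 6 hours 11 minutes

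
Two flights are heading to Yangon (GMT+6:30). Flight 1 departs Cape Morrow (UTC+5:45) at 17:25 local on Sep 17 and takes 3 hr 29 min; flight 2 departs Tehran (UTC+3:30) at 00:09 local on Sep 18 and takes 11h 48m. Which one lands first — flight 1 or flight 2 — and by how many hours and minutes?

the first, by 17 hours 18 minutes

Flight 1 in UTC: 17:25 − 5:45 = 11:40 on Sep 17.
+3 hours and 29 minutes → arrive 15:09 UTC on Sep 17.
Flight 2 in UTC: 00:09 − 3:30 = 20:39 on Sep 17.
+11 hours and 48 minutes → arrive 08:27 UTC on Sep 18.
Flight 1 lands earlier by 17 hours 18 minutes.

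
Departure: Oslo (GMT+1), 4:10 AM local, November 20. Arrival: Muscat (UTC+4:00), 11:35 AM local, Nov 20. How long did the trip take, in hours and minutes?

4 hours 25 minutes

Departure in UTC: 4:10 AM − 1:00 = 3:10 AM on Nov 20.
Arrival in UTC: 11:35 AM − 4:00 = 7:35 AM on Nov 20.
Elapsed = 7:35 AM − 3:10 AM = 4 hours 25 minutes.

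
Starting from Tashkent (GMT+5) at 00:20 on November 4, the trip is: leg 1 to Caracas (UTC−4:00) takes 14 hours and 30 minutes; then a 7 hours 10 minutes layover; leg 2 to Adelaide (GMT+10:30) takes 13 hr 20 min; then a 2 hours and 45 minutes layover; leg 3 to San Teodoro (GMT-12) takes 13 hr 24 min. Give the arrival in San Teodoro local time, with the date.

Convert departure to UTC: 00:20 − 5:00 = 19:20 UTC on Nov 3.
Add 14 hours and 30 minutes leg 1 → 09:50 UTC (Nov 4).
Add 7 hours and 10 minutes layover in Caracas → 17:00 UTC.
Add 13 hours and 20 minutes leg 2 → 06:20 UTC (Nov 5).
Add 2 hours 45 minutes layover in Adelaide → 09:05 UTC.
Add 13 hours 24 minutes leg 3 → 22:29 UTC.
San Teodoro is UTC−12:00, so local arrival = 22:29 − 12:00 = 10:29 on Nov 5.

10:29 on November 5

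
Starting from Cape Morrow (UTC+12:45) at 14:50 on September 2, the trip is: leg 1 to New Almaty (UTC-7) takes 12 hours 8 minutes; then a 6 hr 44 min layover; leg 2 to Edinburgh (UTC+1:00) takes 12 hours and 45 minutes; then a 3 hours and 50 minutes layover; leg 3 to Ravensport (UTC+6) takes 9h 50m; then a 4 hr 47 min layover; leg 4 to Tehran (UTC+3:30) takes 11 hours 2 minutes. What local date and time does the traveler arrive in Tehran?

Convert departure to UTC: 14:50 − 12:45 = 02:05 UTC on Sep 2.
Add 12 hours 8 minutes leg 1 → 14:13 UTC.
Add 6 hours and 44 minutes layover in New Almaty → 20:57 UTC.
Add 12 hours 45 minutes leg 2 → 09:42 UTC (Sep 3).
Add 3 hours 50 minutes layover in Edinburgh → 13:32 UTC.
Add 9 hours 50 minutes leg 3 → 23:22 UTC.
Add 4 hours 47 minutes layover in Ravensport → 04:09 UTC (Sep 4).
Add 11 hours 2 minutes leg 4 → 15:11 UTC.
Tehran is UTC+3:30, so local arrival = 15:11 + 3:30 = 18:41 on Sep 4.

18:41 on Sep 4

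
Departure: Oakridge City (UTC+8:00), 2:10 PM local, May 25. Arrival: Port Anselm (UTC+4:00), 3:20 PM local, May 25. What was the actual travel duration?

5 hours 10 minutes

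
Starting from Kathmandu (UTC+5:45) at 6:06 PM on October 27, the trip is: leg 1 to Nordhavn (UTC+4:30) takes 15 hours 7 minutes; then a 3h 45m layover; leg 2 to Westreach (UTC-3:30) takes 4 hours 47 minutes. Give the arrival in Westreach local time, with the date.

Convert departure to UTC: 6:06 PM − 5:45 = 12:21 PM UTC on Oct 27.
Add 15 hours and 7 minutes leg 1 → 3:28 AM UTC (Oct 28).
Add 3 hours and 45 minutes layover in Nordhavn → 7:13 AM UTC.
Add 4 hours and 47 minutes leg 2 → 12:00 PM UTC.
Westreach is UTC−3:30, so local arrival = 12:00 PM − 3:30 = 8:30 AM on Oct 28.

8:30 AM on October 28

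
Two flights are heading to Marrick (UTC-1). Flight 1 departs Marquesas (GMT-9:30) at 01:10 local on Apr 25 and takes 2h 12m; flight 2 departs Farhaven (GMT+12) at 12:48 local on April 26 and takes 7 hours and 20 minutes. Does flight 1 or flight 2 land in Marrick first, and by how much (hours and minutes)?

Flight 1 in UTC: 01:10 + 9:30 = 10:40 on Apr 25.
+2 hours and 12 minutes → arrive 12:52 UTC on Apr 25.
Flight 2 in UTC: 12:48 − 12:00 = 00:48 on Apr 26.
+7 hours 20 minutes → arrive 08:08 UTC on Apr 26.
Flight 1 lands earlier by 19 hours 16 minutes.

the first, by 19 hours 16 minutes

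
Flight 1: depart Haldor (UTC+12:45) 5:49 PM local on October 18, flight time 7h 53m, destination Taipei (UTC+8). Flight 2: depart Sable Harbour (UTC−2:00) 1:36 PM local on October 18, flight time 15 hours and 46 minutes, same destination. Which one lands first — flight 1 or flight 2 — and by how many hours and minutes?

Flight 1 in UTC: 5:49 PM − 12:45 = 5:04 AM on Oct 18.
+7 hours and 53 minutes → arrive 12:57 PM UTC on Oct 18.
Flight 2 in UTC: 1:36 PM + 2:00 = 3:36 PM on Oct 18.
+15 hours 46 minutes → arrive 7:22 AM UTC on Oct 19.
Flight 1 lands earlier by 18 hours 25 minutes.

the first, by 18 hours 25 minutes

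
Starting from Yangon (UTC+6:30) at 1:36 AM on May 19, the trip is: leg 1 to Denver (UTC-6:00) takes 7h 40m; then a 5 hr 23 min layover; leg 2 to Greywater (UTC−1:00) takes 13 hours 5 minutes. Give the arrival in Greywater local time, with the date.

Convert departure to UTC: 1:36 AM − 6:30 = 7:06 PM UTC on May 18.
Add 7 hours 40 minutes leg 1 → 2:46 AM UTC (May 19).
Add 5 hours 23 minutes layover in Denver → 8:09 AM UTC.
Add 13 hours and 5 minutes leg 2 → 9:14 PM UTC.
Greywater is UTC−1:00, so local arrival = 9:14 PM − 1:00 = 8:14 PM on May 19.

8:14 PM on May 19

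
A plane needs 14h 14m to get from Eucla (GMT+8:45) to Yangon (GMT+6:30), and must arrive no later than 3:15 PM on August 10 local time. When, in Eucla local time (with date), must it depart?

Target arrival in UTC: 3:15 PM − 6:30 = 8:45 AM on Aug 10.
Subtract 14 hours and 14 minutes → departure 6:31 PM UTC on Aug 9.
Eucla is UTC+8:45: 6:31 PM + 8:45 = 3:16 AM on Aug 10.

3:16 AM on August 10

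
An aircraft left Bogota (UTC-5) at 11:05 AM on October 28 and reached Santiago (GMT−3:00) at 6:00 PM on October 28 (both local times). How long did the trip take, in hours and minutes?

4 hours 55 minutes

Departure in UTC: 11:05 AM + 5:00 = 4:05 PM on Oct 28.
Arrival in UTC: 6:00 PM + 3:00 = 9:00 PM on Oct 28.
Elapsed = 9:00 PM − 4:05 PM = 4 hours 55 minutes.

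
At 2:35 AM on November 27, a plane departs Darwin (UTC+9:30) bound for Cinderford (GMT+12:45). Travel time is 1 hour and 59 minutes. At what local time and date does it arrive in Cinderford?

7:49 AM on Nov 27

Convert departure to UTC: 2:35 AM − 9:30 = 5:05 PM UTC on Nov 26.
Add 1 hour 59 minutes travel time → 7:04 PM UTC.
Cinderford is UTC+12:45, so local arrival = 7:04 PM + 12:45 = 7:49 AM on Nov 27.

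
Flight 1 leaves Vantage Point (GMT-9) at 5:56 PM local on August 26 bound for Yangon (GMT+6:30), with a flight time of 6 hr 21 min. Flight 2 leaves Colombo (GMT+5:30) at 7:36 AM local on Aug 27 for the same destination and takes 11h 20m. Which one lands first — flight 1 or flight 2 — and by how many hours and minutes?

the first, by 4 hours 9 minutes

Flight 1 in UTC: 5:56 PM + 9:00 = 2:56 AM on Aug 27.
+6 hours and 21 minutes → arrive 9:17 AM UTC on Aug 27.
Flight 2 in UTC: 7:36 AM − 5:30 = 2:06 AM on Aug 27.
+11 hours and 20 minutes → arrive 1:26 PM UTC on Aug 27.
Flight 1 lands earlier by 4 hours 9 minutes.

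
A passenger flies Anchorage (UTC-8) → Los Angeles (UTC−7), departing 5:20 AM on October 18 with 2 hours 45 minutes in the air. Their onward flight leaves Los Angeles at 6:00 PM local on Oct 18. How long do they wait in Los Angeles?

8 hours 55 minutes

Convert departure to UTC: 5:20 AM + 8:00 = 1:20 PM UTC on Oct 18.
Add 2 hours and 45 minutes flight time → 4:05 PM UTC.
Los Angeles is UTC−7:00, so local arrival = 4:05 PM − 7:00 = 9:05 AM on Oct 18.
Layover = 6:00 PM − 9:05 AM = 8 hours 55 minutes.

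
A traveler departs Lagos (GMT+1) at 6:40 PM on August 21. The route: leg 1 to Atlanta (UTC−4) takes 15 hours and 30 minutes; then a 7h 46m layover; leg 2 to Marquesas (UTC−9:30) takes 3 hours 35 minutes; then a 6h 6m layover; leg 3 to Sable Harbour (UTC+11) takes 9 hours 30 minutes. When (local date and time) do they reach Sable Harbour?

11:07 PM on Aug 23

Convert departure to UTC: 6:40 PM − 1:00 = 5:40 PM UTC on Aug 21.
Add 15 hours and 30 minutes leg 1 → 9:10 AM UTC (Aug 22).
Add 7 hours and 46 minutes layover in Atlanta → 4:56 PM UTC.
Add 3 hours and 35 minutes leg 2 → 8:31 PM UTC.
Add 6 hours 6 minutes layover in Marquesas → 2:37 AM UTC (Aug 23).
Add 9 hours 30 minutes leg 3 → 12:07 PM UTC.
Sable Harbour is UTC+11:00, so local arrival = 12:07 PM + 11:00 = 11:07 PM on Aug 23.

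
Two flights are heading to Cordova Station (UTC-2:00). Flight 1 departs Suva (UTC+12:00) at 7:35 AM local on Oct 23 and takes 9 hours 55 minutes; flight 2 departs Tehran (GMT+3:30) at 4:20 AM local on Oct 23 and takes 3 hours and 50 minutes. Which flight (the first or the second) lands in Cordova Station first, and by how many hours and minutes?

Flight 1 in UTC: 7:35 AM − 12:00 = 7:35 PM on Oct 22.
+9 hours and 55 minutes → arrive 5:30 AM UTC on Oct 23.
Flight 2 in UTC: 4:20 AM − 3:30 = 12:50 AM on Oct 23.
+3 hours and 50 minutes → arrive 4:40 AM UTC on Oct 23.
Flight 2 lands earlier by 50 minutes.

the second, by 50 minutes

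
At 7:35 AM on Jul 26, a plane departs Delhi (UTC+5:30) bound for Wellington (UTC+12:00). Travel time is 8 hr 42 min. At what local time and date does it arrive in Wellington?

10:47 PM on Jul 26

Convert departure to UTC: 7:35 AM − 5:30 = 2:05 AM UTC on Jul 26.
Add 8 hours 42 minutes travel time → 10:47 AM UTC.
Wellington is UTC+12:00, so local arrival = 10:47 AM + 12:00 = 10:47 PM on Jul 26.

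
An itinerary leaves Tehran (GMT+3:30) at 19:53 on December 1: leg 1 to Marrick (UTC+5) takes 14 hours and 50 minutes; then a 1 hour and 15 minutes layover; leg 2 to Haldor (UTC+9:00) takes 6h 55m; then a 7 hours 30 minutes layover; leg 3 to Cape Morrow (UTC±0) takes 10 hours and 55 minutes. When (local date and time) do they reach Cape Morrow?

09:48 on Dec 3

Convert departure to UTC: 19:53 − 3:30 = 16:23 UTC on Dec 1.
Add 14 hours and 50 minutes leg 1 → 07:13 UTC (Dec 2).
Add 1 hour and 15 minutes layover in Marrick → 08:28 UTC.
Add 6 hours and 55 minutes leg 2 → 15:23 UTC.
Add 7 hours and 30 minutes layover in Haldor → 22:53 UTC.
Add 10 hours and 55 minutes leg 3 → 09:48 UTC (Dec 3).
Cape Morrow is UTC+0, so local arrival is the same: 09:48 on Dec 3.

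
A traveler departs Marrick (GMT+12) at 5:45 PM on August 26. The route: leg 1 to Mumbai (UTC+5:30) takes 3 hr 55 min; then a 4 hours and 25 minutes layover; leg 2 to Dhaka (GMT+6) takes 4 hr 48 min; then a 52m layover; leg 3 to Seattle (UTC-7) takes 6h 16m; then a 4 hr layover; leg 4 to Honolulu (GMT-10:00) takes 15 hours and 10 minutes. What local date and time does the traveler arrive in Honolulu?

Convert departure to UTC: 5:45 PM − 12:00 = 5:45 AM UTC on Aug 26.
Add 3 hours and 55 minutes leg 1 → 9:40 AM UTC.
Add 4 hours 25 minutes layover in Mumbai → 2:05 PM UTC.
Add 4 hours 48 minutes leg 2 → 6:53 PM UTC.
Add 52 minutes layover in Dhaka → 7:45 PM UTC.
Add 6 hours 16 minutes leg 3 → 2:01 AM UTC (Aug 27).
Add 4 hours layover in Seattle → 6:01 AM UTC.
Add 15 hours 10 minutes leg 4 → 9:11 PM UTC.
Honolulu is UTC−10:00, so local arrival = 9:11 PM − 10:00 = 11:11 AM on Aug 27.

11:11 AM on Aug 27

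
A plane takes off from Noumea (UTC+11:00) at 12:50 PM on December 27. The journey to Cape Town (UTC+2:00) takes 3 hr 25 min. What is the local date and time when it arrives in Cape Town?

7:15 AM on Dec 27

Cape Town is 9:00 behind Noumea.
After 3 hours and 25 minutes it is 4:15 PM in Noumea.
Shift by the zone difference: 4:15 PM − 9:00 = 7:15 AM on Dec 27 in Cape Town.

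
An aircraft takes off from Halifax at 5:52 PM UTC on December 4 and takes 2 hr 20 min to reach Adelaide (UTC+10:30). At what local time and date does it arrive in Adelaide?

Departure is given in UTC: 5:52 PM on Dec 4.
Add 2 hours 20 minutes → 8:12 PM UTC.
Adelaide is UTC+10:30: 8:12 PM + 10:30 = 6:42 AM on Dec 5.

6:42 AM on December 5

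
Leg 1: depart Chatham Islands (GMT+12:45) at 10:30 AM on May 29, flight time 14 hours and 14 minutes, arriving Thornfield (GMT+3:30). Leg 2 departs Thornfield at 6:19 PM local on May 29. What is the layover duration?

2 hours 50 minutes

Convert departure to UTC: 10:30 AM − 12:45 = 9:45 PM UTC on May 28.
Add 14 hours and 14 minutes flight time → 11:59 AM UTC (May 29).
Thornfield is UTC+3:30, so local arrival = 11:59 AM + 3:30 = 3:29 PM on May 29.
Layover = 6:19 PM − 3:29 PM = 2 hours 50 minutes.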